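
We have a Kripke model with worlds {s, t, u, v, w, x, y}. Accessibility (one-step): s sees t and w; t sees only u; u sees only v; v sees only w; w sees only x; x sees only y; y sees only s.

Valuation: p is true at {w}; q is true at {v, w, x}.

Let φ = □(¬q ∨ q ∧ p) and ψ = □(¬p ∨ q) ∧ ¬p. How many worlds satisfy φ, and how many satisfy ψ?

5 and 6

For □(¬q ∨ q ∧ p):
s: successors {t, w}; ¬q ∨ q ∧ p there: t:T, w:T. ✓
t: successors {u}; ¬q ∨ q ∧ p there: u:T. ✓
u: successors {v}; ¬q ∨ q ∧ p there: v:F. ✗
v: successors {w}; ¬q ∨ q ∧ p there: w:T. ✓
w: successors {x}; ¬q ∨ q ∧ p there: x:F. ✗
x: successors {y}; ¬q ∨ q ∧ p there: y:T. ✓
y: successors {s}; ¬q ∨ q ∧ p there: s:T. ✓
— 5 worlds.
For □(¬p ∨ q) ∧ ¬p:
s: □(¬p ∨ q) is T, ¬p is T. ✓
t: □(¬p ∨ q) is T, ¬p is T. ✓
u: □(¬p ∨ q) is T, ¬p is T. ✓
v: □(¬p ∨ q) is T, ¬p is T. ✓
w: □(¬p ∨ q) is T, ¬p is F. ✗
x: □(¬p ∨ q) is T, ¬p is T. ✓
y: □(¬p ∨ q) is T, ¬p is T. ✓
— 6 worlds.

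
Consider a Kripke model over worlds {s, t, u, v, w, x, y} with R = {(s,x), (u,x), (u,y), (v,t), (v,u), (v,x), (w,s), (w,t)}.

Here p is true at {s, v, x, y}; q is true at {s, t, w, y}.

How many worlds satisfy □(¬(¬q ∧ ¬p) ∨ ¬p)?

s: successors {x}; ¬(¬q ∧ ¬p) ∨ ¬p there: x:T. ✓
t: no successors, so □(¬(¬q ∧ ¬p) ∨ ¬p) holds vacuously. ✓
u: successors {x, y}; ¬(¬q ∧ ¬p) ∨ ¬p there: x:T, y:T. ✓
v: successors {t, u, x}; ¬(¬q ∧ ¬p) ∨ ¬p there: t:T, u:T, x:T. ✓
w: successors {s, t}; ¬(¬q ∧ ¬p) ∨ ¬p there: s:T, t:T. ✓
x: no successors, so □(¬(¬q ∧ ¬p) ∨ ¬p) holds vacuously. ✓
y: no successors, so □(¬(¬q ∧ ¬p) ∨ ¬p) holds vacuously. ✓
Satisfying worlds: {s, t, u, v, w, x, y}.

7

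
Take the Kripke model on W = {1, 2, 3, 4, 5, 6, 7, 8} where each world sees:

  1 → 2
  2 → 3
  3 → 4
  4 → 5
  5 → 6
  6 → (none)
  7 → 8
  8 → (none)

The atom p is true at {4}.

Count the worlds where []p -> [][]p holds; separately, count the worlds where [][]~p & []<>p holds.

7 and 2

For []p -> [][]p:
1: []p is F, [][]p is F. ✓
2: []p is F, [][]p is T. ✓
3: []p is T, [][]p is F. ✗
4: []p is F, [][]p is F. ✓
5: []p is F, [][]p is T. ✓
6: []p is T, [][]p is T. ✓
7: []p is F, [][]p is T. ✓
8: []p is T, [][]p is T. ✓
— 7 worlds.
For [][]~p & []<>p:
1: [][]~p is T, []<>p is F. ✗
2: [][]~p is F, []<>p is T. ✗
3: [][]~p is T, []<>p is F. ✗
4: [][]~p is T, []<>p is F. ✗
5: [][]~p is T, []<>p is F. ✗
6: [][]~p is T, []<>p is T. ✓
7: [][]~p is T, []<>p is F. ✗
8: [][]~p is T, []<>p is T. ✓
— 2 worlds.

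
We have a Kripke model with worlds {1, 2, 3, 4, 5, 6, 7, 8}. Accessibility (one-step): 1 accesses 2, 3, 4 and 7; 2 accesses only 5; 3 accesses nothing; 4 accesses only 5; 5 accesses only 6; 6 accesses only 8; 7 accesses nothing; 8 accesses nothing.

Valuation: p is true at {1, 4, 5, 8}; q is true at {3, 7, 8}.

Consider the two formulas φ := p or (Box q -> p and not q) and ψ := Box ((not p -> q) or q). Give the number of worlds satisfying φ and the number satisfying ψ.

5 and 6

For p or (Box q -> p and not q):
1: p is T, Box q -> p and not q is T. ✓
2: p is F, Box q -> p and not q is T. ✓
3: p is F, Box q -> p and not q is F. ✗
4: p is T, Box q -> p and not q is T. ✓
5: p is T, Box q -> p and not q is T. ✓
6: p is F, Box q -> p and not q is F. ✗
7: p is F, Box q -> p and not q is F. ✗
8: p is T, Box q -> p and not q is F. ✓
— 5 worlds.
For Box ((not p -> q) or q):
1: successors {2, 3, 4, 7}; (not p -> q) or q there: 2:F, 3:T, 4:T, 7:T. ✗
2: successors {5}; (not p -> q) or q there: 5:T. ✓
3: no successors, so Box ((not p -> q) or q) holds vacuously. ✓
4: successors {5}; (not p -> q) or q there: 5:T. ✓
5: successors {6}; (not p -> q) or q there: 6:F. ✗
6: successors {8}; (not p -> q) or q there: 8:T. ✓
7: no successors, so Box ((not p -> q) or q) holds vacuously. ✓
8: no successors, so Box ((not p -> q) or q) holds vacuously. ✓
— 6 worlds.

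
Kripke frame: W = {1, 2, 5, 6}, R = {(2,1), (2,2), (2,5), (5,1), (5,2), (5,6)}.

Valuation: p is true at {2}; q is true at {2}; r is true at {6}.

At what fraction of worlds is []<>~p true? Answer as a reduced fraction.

1: no successors, so []<>~p holds vacuously. ✓
2: successors {1, 2, 5}; <>~p there: 1:F, 2:T, 5:T. ✗
5: successors {1, 2, 6}; <>~p there: 1:F, 2:T, 6:F. ✗
6: no successors, so []<>~p holds vacuously. ✓
That's 2 of 4 worlds, so 2/4 = 1/2.

1/2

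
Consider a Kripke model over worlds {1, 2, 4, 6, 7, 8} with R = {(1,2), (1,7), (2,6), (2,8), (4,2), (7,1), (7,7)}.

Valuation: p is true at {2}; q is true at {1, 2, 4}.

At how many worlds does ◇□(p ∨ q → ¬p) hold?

4

1: successors {2, 7}; □(p ∨ q → ¬p) there: 2:T, 7:T. ✓
2: successors {6, 8}; □(p ∨ q → ¬p) there: 6:T, 8:T. ✓
4: successors {2}; □(p ∨ q → ¬p) there: 2:T. ✓
6: no successors, so ◇□(p ∨ q → ¬p) fails. ✗
7: successors {1, 7}; □(p ∨ q → ¬p) there: 1:F, 7:T. ✓
8: no successors, so ◇□(p ∨ q → ¬p) fails. ✗
Satisfying worlds: {1, 2, 4, 7}.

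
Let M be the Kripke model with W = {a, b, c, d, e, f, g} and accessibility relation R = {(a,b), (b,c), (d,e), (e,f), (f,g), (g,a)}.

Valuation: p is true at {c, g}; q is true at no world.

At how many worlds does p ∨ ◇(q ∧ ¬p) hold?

a: p is F, ◇(q ∧ ¬p) is F. ✗
b: p is F, ◇(q ∧ ¬p) is F. ✗
c: p is T, ◇(q ∧ ¬p) is F. ✓
d: p is F, ◇(q ∧ ¬p) is F. ✗
e: p is F, ◇(q ∧ ¬p) is F. ✗
f: p is F, ◇(q ∧ ¬p) is F. ✗
g: p is T, ◇(q ∧ ¬p) is F. ✓
Satisfying worlds: {c, g}.

2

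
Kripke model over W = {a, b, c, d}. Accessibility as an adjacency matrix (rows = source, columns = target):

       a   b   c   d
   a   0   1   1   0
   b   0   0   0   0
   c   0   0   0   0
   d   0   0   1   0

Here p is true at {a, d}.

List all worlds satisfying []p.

{b, c}

a: successors {b, c}; p there: b:F, c:F. ✗
b: no successors, so []p holds vacuously. ✓
c: no successors, so []p holds vacuously. ✓
d: successors {c}; p there: c:F. ✗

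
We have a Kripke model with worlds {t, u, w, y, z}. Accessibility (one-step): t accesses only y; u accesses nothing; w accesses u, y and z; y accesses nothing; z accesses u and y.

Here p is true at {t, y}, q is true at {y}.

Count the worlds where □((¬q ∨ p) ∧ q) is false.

2

t: successors {y}; (¬q ∨ p) ∧ q there: y:T. ✓
u: no successors, so □((¬q ∨ p) ∧ q) holds vacuously. ✓
w: successors {u, y, z}; (¬q ∨ p) ∧ q there: u:F, y:T, z:F. ✗
y: no successors, so □((¬q ∨ p) ∧ q) holds vacuously. ✓
z: successors {u, y}; (¬q ∨ p) ∧ q there: u:F, y:T. ✗
Satisfying worlds: {t, u, y}.
So □((¬q ∨ p) ∧ q) fails at the other 2 worlds.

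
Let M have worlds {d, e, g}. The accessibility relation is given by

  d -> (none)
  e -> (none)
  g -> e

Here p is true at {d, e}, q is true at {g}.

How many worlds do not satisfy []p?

d: no successors, so []p holds vacuously. ✓
e: no successors, so []p holds vacuously. ✓
g: successors {e}; p there: e:T. ✓
Satisfying worlds: {d, e, g}.
So []p fails at the other 0 worlds.

0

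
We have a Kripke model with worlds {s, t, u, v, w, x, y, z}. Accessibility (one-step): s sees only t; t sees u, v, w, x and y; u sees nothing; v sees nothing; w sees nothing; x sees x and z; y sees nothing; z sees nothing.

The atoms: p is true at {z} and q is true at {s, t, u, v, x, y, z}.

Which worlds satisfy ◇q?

{s, t, x}

s: successors {t}; q there: t:T. ✓
t: successors {u, v, w, x, y}; q there: u:T, v:T, w:F, x:T, y:T. ✓
u: no successors, so ◇q fails. ✗
v: no successors, so ◇q fails. ✗
w: no successors, so ◇q fails. ✗
x: successors {x, z}; q there: x:T, z:T. ✓
y: no successors, so ◇q fails. ✗
z: no successors, so ◇q fails. ✗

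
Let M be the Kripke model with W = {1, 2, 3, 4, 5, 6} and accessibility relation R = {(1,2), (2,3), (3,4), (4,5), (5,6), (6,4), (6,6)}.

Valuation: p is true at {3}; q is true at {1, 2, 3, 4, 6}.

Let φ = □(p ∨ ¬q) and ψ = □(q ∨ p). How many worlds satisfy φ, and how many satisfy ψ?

2 and 5

For □(p ∨ ¬q):
1: successors {2}; p ∨ ¬q there: 2:F. ✗
2: successors {3}; p ∨ ¬q there: 3:T. ✓
3: successors {4}; p ∨ ¬q there: 4:F. ✗
4: successors {5}; p ∨ ¬q there: 5:T. ✓
5: successors {6}; p ∨ ¬q there: 6:F. ✗
6: successors {4, 6}; p ∨ ¬q there: 4:F, 6:F. ✗
— 2 worlds.
For □(q ∨ p):
1: successors {2}; q ∨ p there: 2:T. ✓
2: successors {3}; q ∨ p there: 3:T. ✓
3: successors {4}; q ∨ p there: 4:T. ✓
4: successors {5}; q ∨ p there: 5:F. ✗
5: successors {6}; q ∨ p there: 6:T. ✓
6: successors {4, 6}; q ∨ p there: 4:T, 6:T. ✓
— 5 worlds.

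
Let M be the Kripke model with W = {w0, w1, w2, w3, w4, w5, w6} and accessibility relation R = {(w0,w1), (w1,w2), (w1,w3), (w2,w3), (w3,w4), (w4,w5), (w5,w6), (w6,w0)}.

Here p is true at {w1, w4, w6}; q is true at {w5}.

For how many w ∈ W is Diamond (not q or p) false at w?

w0: successors {w1}; not q or p there: w1:T. ✓
w1: successors {w2, w3}; not q or p there: w2:T, w3:T. ✓
w2: successors {w3}; not q or p there: w3:T. ✓
w3: successors {w4}; not q or p there: w4:T. ✓
w4: successors {w5}; not q or p there: w5:F. ✗
w5: successors {w6}; not q or p there: w6:T. ✓
w6: successors {w0}; not q or p there: w0:T. ✓
Satisfying worlds: {w0, w1, w2, w3, w5, w6}.
So Diamond (not q or p) fails at the other 1 world.

1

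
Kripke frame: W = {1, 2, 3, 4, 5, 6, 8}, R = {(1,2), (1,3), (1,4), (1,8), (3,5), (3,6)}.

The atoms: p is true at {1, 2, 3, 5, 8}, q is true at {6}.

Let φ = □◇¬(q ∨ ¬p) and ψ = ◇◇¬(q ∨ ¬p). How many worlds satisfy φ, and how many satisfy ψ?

For □◇¬(q ∨ ¬p):
1: successors {2, 3, 4, 8}; ◇¬(q ∨ ¬p) there: 2:F, 3:T, 4:F, 8:F. ✗
2: no successors, so □◇¬(q ∨ ¬p) holds vacuously. ✓
3: successors {5, 6}; ◇¬(q ∨ ¬p) there: 5:F, 6:F. ✗
4: no successors, so □◇¬(q ∨ ¬p) holds vacuously. ✓
5: no successors, so □◇¬(q ∨ ¬p) holds vacuously. ✓
6: no successors, so □◇¬(q ∨ ¬p) holds vacuously. ✓
8: no successors, so □◇¬(q ∨ ¬p) holds vacuously. ✓
— 5 worlds.
For ◇◇¬(q ∨ ¬p):
1: successors {2, 3, 4, 8}; ◇¬(q ∨ ¬p) there: 2:F, 3:T, 4:F, 8:F. ✓
2: no successors, so ◇◇¬(q ∨ ¬p) fails. ✗
3: successors {5, 6}; ◇¬(q ∨ ¬p) there: 5:F, 6:F. ✗
4: no successors, so ◇◇¬(q ∨ ¬p) fails. ✗
5: no successors, so ◇◇¬(q ∨ ¬p) fails. ✗
6: no successors, so ◇◇¬(q ∨ ¬p) fails. ✗
8: no successors, so ◇◇¬(q ∨ ¬p) fails. ✗
— 1 world.

5 and 1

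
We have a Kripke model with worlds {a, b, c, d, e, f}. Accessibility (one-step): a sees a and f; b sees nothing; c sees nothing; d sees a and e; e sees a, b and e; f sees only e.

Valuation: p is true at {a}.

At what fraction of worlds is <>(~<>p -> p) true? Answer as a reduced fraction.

a: successors {a, f}; ~<>p -> p there: a:T, f:F. ✓
b: no successors, so <>(~<>p -> p) fails. ✗
c: no successors, so <>(~<>p -> p) fails. ✗
d: successors {a, e}; ~<>p -> p there: a:T, e:T. ✓
e: successors {a, b, e}; ~<>p -> p there: a:T, b:F, e:T. ✓
f: successors {e}; ~<>p -> p there: e:T. ✓
That's 4 of 6 worlds, so 4/6 = 2/3.

2/3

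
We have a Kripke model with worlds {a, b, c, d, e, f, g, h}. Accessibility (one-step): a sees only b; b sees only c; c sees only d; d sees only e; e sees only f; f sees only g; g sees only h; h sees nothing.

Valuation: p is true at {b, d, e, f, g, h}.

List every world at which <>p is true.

{a, c, d, e, f, g}

a: successors {b}; p there: b:T. ✓
b: successors {c}; p there: c:F. ✗
c: successors {d}; p there: d:T. ✓
d: successors {e}; p there: e:T. ✓
e: successors {f}; p there: f:T. ✓
f: successors {g}; p there: g:T. ✓
g: successors {h}; p there: h:T. ✓
h: no successors, so <>p fails. ✗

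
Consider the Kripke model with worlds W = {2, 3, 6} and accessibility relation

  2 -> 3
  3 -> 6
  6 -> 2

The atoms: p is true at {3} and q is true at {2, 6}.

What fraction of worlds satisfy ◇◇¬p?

2: successors {3}; ◇¬p there: 3:T. ✓
3: successors {6}; ◇¬p there: 6:T. ✓
6: successors {2}; ◇¬p there: 2:F. ✗
That's 2 of 3 worlds, so 2/3.

2/3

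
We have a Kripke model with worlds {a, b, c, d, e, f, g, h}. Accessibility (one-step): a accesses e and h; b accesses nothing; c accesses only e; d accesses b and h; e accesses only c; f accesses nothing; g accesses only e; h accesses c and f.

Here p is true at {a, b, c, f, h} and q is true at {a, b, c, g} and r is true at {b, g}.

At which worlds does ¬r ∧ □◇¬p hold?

{e, f}

a: ¬r is T, □◇¬p is F. ✗
b: ¬r is F, □◇¬p is T. ✗
c: ¬r is T, □◇¬p is F. ✗
d: ¬r is T, □◇¬p is F. ✗
e: ¬r is T, □◇¬p is T. ✓
f: ¬r is T, □◇¬p is T. ✓
g: ¬r is F, □◇¬p is F. ✗
h: ¬r is T, □◇¬p is F. ✗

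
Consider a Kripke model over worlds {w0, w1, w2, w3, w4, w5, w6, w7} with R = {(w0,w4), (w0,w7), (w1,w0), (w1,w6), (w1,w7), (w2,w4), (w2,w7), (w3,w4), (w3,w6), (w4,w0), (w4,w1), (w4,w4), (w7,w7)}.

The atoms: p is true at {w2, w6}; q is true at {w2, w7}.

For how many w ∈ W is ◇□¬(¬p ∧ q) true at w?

5

w0: successors {w4, w7}; □¬(¬p ∧ q) there: w4:T, w7:F. ✓
w1: successors {w0, w6, w7}; □¬(¬p ∧ q) there: w0:F, w6:T, w7:F. ✓
w2: successors {w4, w7}; □¬(¬p ∧ q) there: w4:T, w7:F. ✓
w3: successors {w4, w6}; □¬(¬p ∧ q) there: w4:T, w6:T. ✓
w4: successors {w0, w1, w4}; □¬(¬p ∧ q) there: w0:F, w1:F, w4:T. ✓
w5: no successors, so ◇□¬(¬p ∧ q) fails. ✗
w6: no successors, so ◇□¬(¬p ∧ q) fails. ✗
w7: successors {w7}; □¬(¬p ∧ q) there: w7:F. ✗
Satisfying worlds: {w0, w1, w2, w3, w4}.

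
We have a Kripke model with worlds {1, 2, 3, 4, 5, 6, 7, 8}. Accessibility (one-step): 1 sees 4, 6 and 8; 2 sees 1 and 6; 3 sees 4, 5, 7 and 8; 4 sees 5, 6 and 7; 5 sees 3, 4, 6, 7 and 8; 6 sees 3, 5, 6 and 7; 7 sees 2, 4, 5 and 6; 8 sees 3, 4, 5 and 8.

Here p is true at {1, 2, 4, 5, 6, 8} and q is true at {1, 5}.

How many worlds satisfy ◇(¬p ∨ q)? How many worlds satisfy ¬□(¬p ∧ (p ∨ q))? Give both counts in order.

7 and 8

For ◇(¬p ∨ q):
1: successors {4, 6, 8}; ¬p ∨ q there: 4:F, 6:F, 8:F. ✗
2: successors {1, 6}; ¬p ∨ q there: 1:T, 6:F. ✓
3: successors {4, 5, 7, 8}; ¬p ∨ q there: 4:F, 5:T, 7:T, 8:F. ✓
4: successors {5, 6, 7}; ¬p ∨ q there: 5:T, 6:F, 7:T. ✓
5: successors {3, 4, 6, 7, 8}; ¬p ∨ q there: 3:T, 4:F, 6:F, 7:T, 8:F. ✓
6: successors {3, 5, 6, 7}; ¬p ∨ q there: 3:T, 5:T, 6:F, 7:T. ✓
7: successors {2, 4, 5, 6}; ¬p ∨ q there: 2:F, 4:F, 5:T, 6:F. ✓
8: successors {3, 4, 5, 8}; ¬p ∨ q there: 3:T, 4:F, 5:T, 8:F. ✓
— 7 worlds.
For ¬□(¬p ∧ (p ∨ q)):
1: □(¬p ∧ (p ∨ q)) is F. ✓
2: □(¬p ∧ (p ∨ q)) is F. ✓
3: □(¬p ∧ (p ∨ q)) is F. ✓
4: □(¬p ∧ (p ∨ q)) is F. ✓
5: □(¬p ∧ (p ∨ q)) is F. ✓
6: □(¬p ∧ (p ∨ q)) is F. ✓
7: □(¬p ∧ (p ∨ q)) is F. ✓
8: □(¬p ∧ (p ∨ q)) is F. ✓
— 8 worlds.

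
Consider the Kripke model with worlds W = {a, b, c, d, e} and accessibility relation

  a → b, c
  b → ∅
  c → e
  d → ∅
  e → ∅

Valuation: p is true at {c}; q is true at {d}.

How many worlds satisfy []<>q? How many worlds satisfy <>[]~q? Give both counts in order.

For []<>q:
a: successors {b, c}; <>q there: b:F, c:F. ✗
b: no successors, so []<>q holds vacuously. ✓
c: successors {e}; <>q there: e:F. ✗
d: no successors, so []<>q holds vacuously. ✓
e: no successors, so []<>q holds vacuously. ✓
— 3 worlds.
For <>[]~q:
a: successors {b, c}; []~q there: b:T, c:T. ✓
b: no successors, so <>[]~q fails. ✗
c: successors {e}; []~q there: e:T. ✓
d: no successors, so <>[]~q fails. ✗
e: no successors, so <>[]~q fails. ✗
— 2 worlds.

3 and 2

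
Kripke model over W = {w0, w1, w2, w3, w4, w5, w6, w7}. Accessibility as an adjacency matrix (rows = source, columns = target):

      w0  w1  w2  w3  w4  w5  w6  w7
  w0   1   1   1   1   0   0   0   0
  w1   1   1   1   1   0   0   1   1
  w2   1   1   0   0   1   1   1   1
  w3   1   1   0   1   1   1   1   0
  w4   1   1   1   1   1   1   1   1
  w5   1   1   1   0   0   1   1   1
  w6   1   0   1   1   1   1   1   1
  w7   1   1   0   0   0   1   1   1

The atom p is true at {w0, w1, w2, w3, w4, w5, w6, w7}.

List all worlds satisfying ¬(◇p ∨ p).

w0: ◇p ∨ p is T. ✗
w1: ◇p ∨ p is T. ✗
w2: ◇p ∨ p is T. ✗
w3: ◇p ∨ p is T. ✗
w4: ◇p ∨ p is T. ✗
w5: ◇p ∨ p is T. ✗
w6: ◇p ∨ p is T. ✗
w7: ◇p ∨ p is T. ✗

∅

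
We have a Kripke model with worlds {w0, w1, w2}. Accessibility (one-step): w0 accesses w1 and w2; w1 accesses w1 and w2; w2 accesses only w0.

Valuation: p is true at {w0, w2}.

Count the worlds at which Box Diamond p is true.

w0: successors {w1, w2}; Diamond p there: w1:T, w2:T. ✓
w1: successors {w1, w2}; Diamond p there: w1:T, w2:T. ✓
w2: successors {w0}; Diamond p there: w0:T. ✓
Satisfying worlds: {w0, w1, w2}.

3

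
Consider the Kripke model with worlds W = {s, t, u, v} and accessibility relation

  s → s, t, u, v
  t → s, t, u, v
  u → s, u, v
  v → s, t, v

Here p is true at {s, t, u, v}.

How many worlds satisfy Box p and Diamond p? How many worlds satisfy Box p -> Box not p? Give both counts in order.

4 and 0

For Box p and Diamond p:
s: Box p is T, Diamond p is T. ✓
t: Box p is T, Diamond p is T. ✓
u: Box p is T, Diamond p is T. ✓
v: Box p is T, Diamond p is T. ✓
— 4 worlds.
For Box p -> Box not p:
s: Box p is T, Box not p is F. ✗
t: Box p is T, Box not p is F. ✗
u: Box p is T, Box not p is F. ✗
v: Box p is T, Box not p is F. ✗
— 0 worlds.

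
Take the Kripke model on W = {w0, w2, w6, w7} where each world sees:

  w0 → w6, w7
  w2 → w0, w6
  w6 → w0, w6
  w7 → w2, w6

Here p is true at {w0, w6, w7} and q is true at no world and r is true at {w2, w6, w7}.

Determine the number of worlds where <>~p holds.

w0: successors {w6, w7}; ~p there: w6:F, w7:F. ✗
w2: successors {w0, w6}; ~p there: w0:F, w6:F. ✗
w6: successors {w0, w6}; ~p there: w0:F, w6:F. ✗
w7: successors {w2, w6}; ~p there: w2:T, w6:F. ✓
Satisfying worlds: {w7}.

1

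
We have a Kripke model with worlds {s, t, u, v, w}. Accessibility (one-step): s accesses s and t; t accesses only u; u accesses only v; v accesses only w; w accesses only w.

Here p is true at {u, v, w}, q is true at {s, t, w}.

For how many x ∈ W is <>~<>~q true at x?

4

s: successors {s, t}; ~<>~q there: s:T, t:F. ✓
t: successors {u}; ~<>~q there: u:F. ✗
u: successors {v}; ~<>~q there: v:T. ✓
v: successors {w}; ~<>~q there: w:T. ✓
w: successors {w}; ~<>~q there: w:T. ✓
Satisfying worlds: {s, u, v, w}.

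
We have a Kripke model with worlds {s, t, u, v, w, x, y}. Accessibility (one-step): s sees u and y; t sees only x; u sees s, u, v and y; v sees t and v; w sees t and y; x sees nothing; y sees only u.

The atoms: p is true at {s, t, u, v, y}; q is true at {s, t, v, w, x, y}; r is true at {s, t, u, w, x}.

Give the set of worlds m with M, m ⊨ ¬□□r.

s: □□r is F. ✓
t: □□r is T. ✗
u: □□r is F. ✓
v: □□r is F. ✓
w: □□r is T. ✗
x: □□r is T. ✗
y: □□r is F. ✓

{s, u, v, y}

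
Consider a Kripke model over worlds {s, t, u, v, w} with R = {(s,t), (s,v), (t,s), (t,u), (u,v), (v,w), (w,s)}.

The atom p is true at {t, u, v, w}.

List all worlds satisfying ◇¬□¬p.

{s, t, u, w}

s: successors {t, v}; ¬□¬p there: t:T, v:T. ✓
t: successors {s, u}; ¬□¬p there: s:T, u:T. ✓
u: successors {v}; ¬□¬p there: v:T. ✓
v: successors {w}; ¬□¬p there: w:F. ✗
w: successors {s}; ¬□¬p there: s:T. ✓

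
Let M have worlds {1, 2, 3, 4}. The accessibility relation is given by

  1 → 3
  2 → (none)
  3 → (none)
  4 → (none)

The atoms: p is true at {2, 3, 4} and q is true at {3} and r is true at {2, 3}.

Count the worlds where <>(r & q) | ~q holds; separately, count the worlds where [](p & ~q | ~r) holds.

For <>(r & q) | ~q:
1: <>(r & q) is T, ~q is T. ✓
2: <>(r & q) is F, ~q is T. ✓
3: <>(r & q) is F, ~q is F. ✗
4: <>(r & q) is F, ~q is T. ✓
— 3 worlds.
For [](p & ~q | ~r):
1: successors {3}; p & ~q | ~r there: 3:F. ✗
2: no successors, so [](p & ~q | ~r) holds vacuously. ✓
3: no successors, so [](p & ~q | ~r) holds vacuously. ✓
4: no successors, so [](p & ~q | ~r) holds vacuously. ✓
— 3 worlds.

3 and 3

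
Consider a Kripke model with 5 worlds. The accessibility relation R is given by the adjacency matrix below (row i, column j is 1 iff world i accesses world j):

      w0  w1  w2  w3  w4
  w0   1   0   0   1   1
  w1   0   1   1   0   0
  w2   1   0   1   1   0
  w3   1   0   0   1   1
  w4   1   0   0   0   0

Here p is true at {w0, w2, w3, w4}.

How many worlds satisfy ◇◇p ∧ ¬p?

1

w0: ◇◇p is T, ¬p is F. ✗
w1: ◇◇p is T, ¬p is T. ✓
w2: ◇◇p is T, ¬p is F. ✗
w3: ◇◇p is T, ¬p is F. ✗
w4: ◇◇p is T, ¬p is F. ✗
Satisfying worlds: {w1}.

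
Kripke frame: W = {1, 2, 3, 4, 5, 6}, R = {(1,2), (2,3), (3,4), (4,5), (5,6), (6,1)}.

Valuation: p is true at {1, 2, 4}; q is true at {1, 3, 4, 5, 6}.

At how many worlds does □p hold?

1: successors {2}; p there: 2:T. ✓
2: successors {3}; p there: 3:F. ✗
3: successors {4}; p there: 4:T. ✓
4: successors {5}; p there: 5:F. ✗
5: successors {6}; p there: 6:F. ✗
6: successors {1}; p there: 1:T. ✓
Satisfying worlds: {1, 3, 6}.

3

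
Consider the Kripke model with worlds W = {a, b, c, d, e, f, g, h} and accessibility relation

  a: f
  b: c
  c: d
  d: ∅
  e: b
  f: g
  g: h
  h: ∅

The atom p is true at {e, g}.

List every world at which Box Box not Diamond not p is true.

{b, c, d, f, g, h}

a: successors {f}; Box not Diamond not p there: f:F. ✗
b: successors {c}; Box not Diamond not p there: c:T. ✓
c: successors {d}; Box not Diamond not p there: d:T. ✓
d: no successors, so Box Box not Diamond not p holds vacuously. ✓
e: successors {b}; Box not Diamond not p there: b:F. ✗
f: successors {g}; Box not Diamond not p there: g:T. ✓
g: successors {h}; Box not Diamond not p there: h:T. ✓
h: no successors, so Box Box not Diamond not p holds vacuously. ✓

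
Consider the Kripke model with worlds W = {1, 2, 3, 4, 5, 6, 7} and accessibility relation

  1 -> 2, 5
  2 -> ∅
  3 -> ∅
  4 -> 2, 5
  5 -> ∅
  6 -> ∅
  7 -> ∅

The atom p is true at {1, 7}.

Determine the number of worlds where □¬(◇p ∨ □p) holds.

5

1: successors {2, 5}; ¬(◇p ∨ □p) there: 2:F, 5:F. ✗
2: no successors, so □¬(◇p ∨ □p) holds vacuously. ✓
3: no successors, so □¬(◇p ∨ □p) holds vacuously. ✓
4: successors {2, 5}; ¬(◇p ∨ □p) there: 2:F, 5:F. ✗
5: no successors, so □¬(◇p ∨ □p) holds vacuously. ✓
6: no successors, so □¬(◇p ∨ □p) holds vacuously. ✓
7: no successors, so □¬(◇p ∨ □p) holds vacuously. ✓
Satisfying worlds: {2, 3, 5, 6, 7}.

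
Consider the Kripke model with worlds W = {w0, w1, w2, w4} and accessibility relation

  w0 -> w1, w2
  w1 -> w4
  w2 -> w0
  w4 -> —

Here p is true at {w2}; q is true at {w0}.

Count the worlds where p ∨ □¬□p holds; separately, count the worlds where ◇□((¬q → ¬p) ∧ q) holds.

For p ∨ □¬□p:
w0: p is F, □¬□p is T. ✓
w1: p is F, □¬□p is F. ✗
w2: p is T, □¬□p is T. ✓
w4: p is F, □¬□p is T. ✓
— 3 worlds.
For ◇□((¬q → ¬p) ∧ q):
w0: successors {w1, w2}; □((¬q → ¬p) ∧ q) there: w1:F, w2:T. ✓
w1: successors {w4}; □((¬q → ¬p) ∧ q) there: w4:T. ✓
w2: successors {w0}; □((¬q → ¬p) ∧ q) there: w0:F. ✗
w4: no successors, so ◇□((¬q → ¬p) ∧ q) fails. ✗
— 2 worlds.

3 and 2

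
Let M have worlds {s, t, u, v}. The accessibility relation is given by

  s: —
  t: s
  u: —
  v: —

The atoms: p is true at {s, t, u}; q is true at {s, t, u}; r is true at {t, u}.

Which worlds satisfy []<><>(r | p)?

s: no successors, so []<><>(r | p) holds vacuously. ✓
t: successors {s}; <><>(r | p) there: s:F. ✗
u: no successors, so []<><>(r | p) holds vacuously. ✓
v: no successors, so []<><>(r | p) holds vacuously. ✓

{s, u, v}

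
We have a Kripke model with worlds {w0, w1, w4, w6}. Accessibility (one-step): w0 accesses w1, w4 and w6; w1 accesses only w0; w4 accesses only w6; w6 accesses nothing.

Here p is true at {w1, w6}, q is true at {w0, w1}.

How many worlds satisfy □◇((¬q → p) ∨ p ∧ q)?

2

w0: successors {w1, w4, w6}; ◇((¬q → p) ∨ p ∧ q) there: w1:T, w4:T, w6:F. ✗
w1: successors {w0}; ◇((¬q → p) ∨ p ∧ q) there: w0:T. ✓
w4: successors {w6}; ◇((¬q → p) ∨ p ∧ q) there: w6:F. ✗
w6: no successors, so □◇((¬q → p) ∨ p ∧ q) holds vacuously. ✓
Satisfying worlds: {w1, w6}.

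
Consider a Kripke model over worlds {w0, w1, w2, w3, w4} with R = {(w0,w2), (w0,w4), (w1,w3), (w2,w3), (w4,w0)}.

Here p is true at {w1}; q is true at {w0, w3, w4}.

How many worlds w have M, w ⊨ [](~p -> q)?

w0: successors {w2, w4}; ~p -> q there: w2:F, w4:T. ✗
w1: successors {w3}; ~p -> q there: w3:T. ✓
w2: successors {w3}; ~p -> q there: w3:T. ✓
w3: no successors, so [](~p -> q) holds vacuously. ✓
w4: successors {w0}; ~p -> q there: w0:T. ✓
Satisfying worlds: {w1, w2, w3, w4}.

4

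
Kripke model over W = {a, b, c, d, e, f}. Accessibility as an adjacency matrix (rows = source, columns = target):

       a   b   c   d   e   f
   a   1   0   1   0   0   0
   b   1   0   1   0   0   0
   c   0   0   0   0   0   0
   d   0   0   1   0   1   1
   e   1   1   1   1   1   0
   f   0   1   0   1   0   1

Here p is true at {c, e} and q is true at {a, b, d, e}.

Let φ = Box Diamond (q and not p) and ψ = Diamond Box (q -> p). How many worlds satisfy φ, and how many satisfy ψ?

1 and 5

For Box Diamond (q and not p):
a: successors {a, c}; Diamond (q and not p) there: a:T, c:F. ✗
b: successors {a, c}; Diamond (q and not p) there: a:T, c:F. ✗
c: no successors, so Box Diamond (q and not p) holds vacuously. ✓
d: successors {c, e, f}; Diamond (q and not p) there: c:F, e:T, f:T. ✗
e: successors {a, b, c, d, e}; Diamond (q and not p) there: a:T, b:T, c:F, d:F, e:T. ✗
f: successors {b, d, f}; Diamond (q and not p) there: b:T, d:F, f:T. ✗
— 1 world.
For Diamond Box (q -> p):
a: successors {a, c}; Box (q -> p) there: a:F, c:T. ✓
b: successors {a, c}; Box (q -> p) there: a:F, c:T. ✓
c: no successors, so Diamond Box (q -> p) fails. ✗
d: successors {c, e, f}; Box (q -> p) there: c:T, e:F, f:F. ✓
e: successors {a, b, c, d, e}; Box (q -> p) there: a:F, b:F, c:T, d:T, e:F. ✓
f: successors {b, d, f}; Box (q -> p) there: b:F, d:T, f:F. ✓
— 5 worlds.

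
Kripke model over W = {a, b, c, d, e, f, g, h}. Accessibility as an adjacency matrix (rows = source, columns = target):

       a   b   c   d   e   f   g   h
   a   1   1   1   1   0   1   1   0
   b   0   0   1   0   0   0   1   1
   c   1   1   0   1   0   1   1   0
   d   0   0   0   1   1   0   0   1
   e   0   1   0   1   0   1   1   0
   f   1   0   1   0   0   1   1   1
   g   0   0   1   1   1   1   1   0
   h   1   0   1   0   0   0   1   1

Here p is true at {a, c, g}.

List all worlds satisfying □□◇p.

∅

a: successors {a, b, c, d, f, g}; □◇p there: a:F, b:T, c:F, d:F, f:T, g:F. ✗
b: successors {c, g, h}; □◇p there: c:F, g:F, h:T. ✗
c: successors {a, b, d, f, g}; □◇p there: a:F, b:T, d:F, f:T, g:F. ✗
d: successors {d, e, h}; □◇p there: d:F, e:F, h:T. ✗
e: successors {b, d, f, g}; □◇p there: b:T, d:F, f:T, g:F. ✗
f: successors {a, c, f, g, h}; □◇p there: a:F, c:F, f:T, g:F, h:T. ✗
g: successors {c, d, e, f, g}; □◇p there: c:F, d:F, e:F, f:T, g:F. ✗
h: successors {a, c, g, h}; □◇p there: a:F, c:F, g:F, h:T. ✗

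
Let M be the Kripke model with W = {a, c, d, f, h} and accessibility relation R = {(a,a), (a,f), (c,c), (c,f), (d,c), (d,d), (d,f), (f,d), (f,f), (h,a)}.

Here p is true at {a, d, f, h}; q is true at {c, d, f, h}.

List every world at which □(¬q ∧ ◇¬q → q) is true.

{c, d, f}

a: successors {a, f}; ¬q ∧ ◇¬q → q there: a:F, f:T. ✗
c: successors {c, f}; ¬q ∧ ◇¬q → q there: c:T, f:T. ✓
d: successors {c, d, f}; ¬q ∧ ◇¬q → q there: c:T, d:T, f:T. ✓
f: successors {d, f}; ¬q ∧ ◇¬q → q there: d:T, f:T. ✓
h: successors {a}; ¬q ∧ ◇¬q → q there: a:F. ✗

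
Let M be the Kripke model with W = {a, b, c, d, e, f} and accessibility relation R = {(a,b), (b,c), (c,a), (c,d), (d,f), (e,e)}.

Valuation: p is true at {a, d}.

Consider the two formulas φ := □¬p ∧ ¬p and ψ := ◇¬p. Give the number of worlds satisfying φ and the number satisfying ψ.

For □¬p ∧ ¬p:
a: □¬p is T, ¬p is F. ✗
b: □¬p is T, ¬p is T. ✓
c: □¬p is F, ¬p is T. ✗
d: □¬p is T, ¬p is F. ✗
e: □¬p is T, ¬p is T. ✓
f: □¬p is T, ¬p is T. ✓
— 3 worlds.
For ◇¬p:
a: successors {b}; ¬p there: b:T. ✓
b: successors {c}; ¬p there: c:T. ✓
c: successors {a, d}; ¬p there: a:F, d:F. ✗
d: successors {f}; ¬p there: f:T. ✓
e: successors {e}; ¬p there: e:T. ✓
f: no successors, so ◇¬p fails. ✗
— 4 worlds.

3 and 4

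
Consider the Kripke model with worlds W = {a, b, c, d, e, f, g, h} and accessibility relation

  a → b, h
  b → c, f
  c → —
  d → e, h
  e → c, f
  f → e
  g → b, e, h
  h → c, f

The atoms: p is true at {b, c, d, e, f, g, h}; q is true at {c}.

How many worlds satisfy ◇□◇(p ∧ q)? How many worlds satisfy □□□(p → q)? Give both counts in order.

For ◇□◇(p ∧ q):
a: successors {b, h}; □◇(p ∧ q) there: b:F, h:F. ✗
b: successors {c, f}; □◇(p ∧ q) there: c:T, f:T. ✓
c: no successors, so ◇□◇(p ∧ q) fails. ✗
d: successors {e, h}; □◇(p ∧ q) there: e:F, h:F. ✗
e: successors {c, f}; □◇(p ∧ q) there: c:T, f:T. ✓
f: successors {e}; □◇(p ∧ q) there: e:F. ✗
g: successors {b, e, h}; □◇(p ∧ q) there: b:F, e:F, h:F. ✗
h: successors {c, f}; □◇(p ∧ q) there: c:T, f:T. ✓
— 3 worlds.
For □□□(p → q):
a: successors {b, h}; □□(p → q) there: b:F, h:F. ✗
b: successors {c, f}; □□(p → q) there: c:T, f:F. ✗
c: no successors, so □□□(p → q) holds vacuously. ✓
d: successors {e, h}; □□(p → q) there: e:F, h:F. ✗
e: successors {c, f}; □□(p → q) there: c:T, f:F. ✗
f: successors {e}; □□(p → q) there: e:F. ✗
g: successors {b, e, h}; □□(p → q) there: b:F, e:F, h:F. ✗
h: successors {c, f}; □□(p → q) there: c:T, f:F. ✗
— 1 world.

3 and 1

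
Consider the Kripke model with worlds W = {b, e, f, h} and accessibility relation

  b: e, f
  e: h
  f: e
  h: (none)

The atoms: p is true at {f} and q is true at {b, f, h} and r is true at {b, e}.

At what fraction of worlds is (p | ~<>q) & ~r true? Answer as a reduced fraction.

b: p | ~<>q is F, ~r is F. ✗
e: p | ~<>q is F, ~r is F. ✗
f: p | ~<>q is T, ~r is T. ✓
h: p | ~<>q is T, ~r is T. ✓
That's 2 of 4 worlds, so 2/4 = 1/2.

1/2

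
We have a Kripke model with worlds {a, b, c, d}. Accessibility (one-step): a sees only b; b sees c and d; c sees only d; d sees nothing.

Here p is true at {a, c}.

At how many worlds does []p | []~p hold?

3

a: []p is F, []~p is T. ✓
b: []p is F, []~p is F. ✗
c: []p is F, []~p is T. ✓
d: []p is T, []~p is T. ✓
Satisfying worlds: {a, c, d}.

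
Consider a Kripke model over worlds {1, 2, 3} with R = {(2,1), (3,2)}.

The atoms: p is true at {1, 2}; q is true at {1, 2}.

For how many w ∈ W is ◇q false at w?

1: no successors, so ◇q fails. ✗
2: successors {1}; q there: 1:T. ✓
3: successors {2}; q there: 2:T. ✓
Satisfying worlds: {2, 3}.
So ◇q fails at the other 1 world.

1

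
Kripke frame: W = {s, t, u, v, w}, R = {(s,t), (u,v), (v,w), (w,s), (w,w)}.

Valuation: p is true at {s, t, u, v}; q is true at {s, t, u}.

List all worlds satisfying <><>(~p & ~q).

{u, v, w}

s: successors {t}; <>(~p & ~q) there: t:F. ✗
t: no successors, so <><>(~p & ~q) fails. ✗
u: successors {v}; <>(~p & ~q) there: v:T. ✓
v: successors {w}; <>(~p & ~q) there: w:T. ✓
w: successors {s, w}; <>(~p & ~q) there: s:F, w:T. ✓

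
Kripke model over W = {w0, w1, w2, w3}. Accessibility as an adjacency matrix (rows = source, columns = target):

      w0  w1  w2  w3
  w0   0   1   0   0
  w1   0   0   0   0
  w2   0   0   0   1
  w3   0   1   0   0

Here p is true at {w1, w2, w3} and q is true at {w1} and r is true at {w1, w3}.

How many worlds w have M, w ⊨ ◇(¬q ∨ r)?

3

w0: successors {w1}; ¬q ∨ r there: w1:T. ✓
w1: no successors, so ◇(¬q ∨ r) fails. ✗
w2: successors {w3}; ¬q ∨ r there: w3:T. ✓
w3: successors {w1}; ¬q ∨ r there: w1:T. ✓
Satisfying worlds: {w0, w2, w3}.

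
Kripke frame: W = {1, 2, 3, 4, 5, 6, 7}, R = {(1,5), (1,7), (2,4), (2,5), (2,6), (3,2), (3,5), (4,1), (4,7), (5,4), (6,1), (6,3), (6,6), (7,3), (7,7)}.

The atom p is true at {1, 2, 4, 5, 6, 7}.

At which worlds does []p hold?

{1, 2, 3, 4, 5}

1: successors {5, 7}; p there: 5:T, 7:T. ✓
2: successors {4, 5, 6}; p there: 4:T, 5:T, 6:T. ✓
3: successors {2, 5}; p there: 2:T, 5:T. ✓
4: successors {1, 7}; p there: 1:T, 7:T. ✓
5: successors {4}; p there: 4:T. ✓
6: successors {1, 3, 6}; p there: 1:T, 3:F, 6:T. ✗
7: successors {3, 7}; p there: 3:F, 7:T. ✗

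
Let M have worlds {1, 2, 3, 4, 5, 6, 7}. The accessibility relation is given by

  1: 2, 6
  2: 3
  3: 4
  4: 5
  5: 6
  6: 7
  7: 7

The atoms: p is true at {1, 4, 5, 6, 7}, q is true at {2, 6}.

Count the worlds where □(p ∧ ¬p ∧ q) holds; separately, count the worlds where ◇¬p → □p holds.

0 and 5

For □(p ∧ ¬p ∧ q):
1: successors {2, 6}; p ∧ ¬p ∧ q there: 2:F, 6:F. ✗
2: successors {3}; p ∧ ¬p ∧ q there: 3:F. ✗
3: successors {4}; p ∧ ¬p ∧ q there: 4:F. ✗
4: successors {5}; p ∧ ¬p ∧ q there: 5:F. ✗
5: successors {6}; p ∧ ¬p ∧ q there: 6:F. ✗
6: successors {7}; p ∧ ¬p ∧ q there: 7:F. ✗
7: successors {7}; p ∧ ¬p ∧ q there: 7:F. ✗
— 0 worlds.
For ◇¬p → □p:
1: ◇¬p is T, □p is F. ✗
2: ◇¬p is T, □p is F. ✗
3: ◇¬p is F, □p is T. ✓
4: ◇¬p is F, □p is T. ✓
5: ◇¬p is F, □p is T. ✓
6: ◇¬p is F, □p is T. ✓
7: ◇¬p is F, □p is T. ✓
— 5 worlds.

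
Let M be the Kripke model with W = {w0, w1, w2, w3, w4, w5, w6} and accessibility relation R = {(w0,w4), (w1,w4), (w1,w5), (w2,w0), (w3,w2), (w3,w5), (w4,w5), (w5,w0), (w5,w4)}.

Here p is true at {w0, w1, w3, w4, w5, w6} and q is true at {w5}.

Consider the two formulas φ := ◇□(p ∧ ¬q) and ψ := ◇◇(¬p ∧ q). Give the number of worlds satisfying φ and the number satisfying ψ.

For ◇□(p ∧ ¬q):
w0: successors {w4}; □(p ∧ ¬q) there: w4:F. ✗
w1: successors {w4, w5}; □(p ∧ ¬q) there: w4:F, w5:T. ✓
w2: successors {w0}; □(p ∧ ¬q) there: w0:T. ✓
w3: successors {w2, w5}; □(p ∧ ¬q) there: w2:T, w5:T. ✓
w4: successors {w5}; □(p ∧ ¬q) there: w5:T. ✓
w5: successors {w0, w4}; □(p ∧ ¬q) there: w0:T, w4:F. ✓
w6: no successors, so ◇□(p ∧ ¬q) fails. ✗
— 5 worlds.
For ◇◇(¬p ∧ q):
w0: successors {w4}; ◇(¬p ∧ q) there: w4:F. ✗
w1: successors {w4, w5}; ◇(¬p ∧ q) there: w4:F, w5:F. ✗
w2: successors {w0}; ◇(¬p ∧ q) there: w0:F. ✗
w3: successors {w2, w5}; ◇(¬p ∧ q) there: w2:F, w5:F. ✗
w4: successors {w5}; ◇(¬p ∧ q) there: w5:F. ✗
w5: successors {w0, w4}; ◇(¬p ∧ q) there: w0:F, w4:F. ✗
w6: no successors, so ◇◇(¬p ∧ q) fails. ✗
— 0 worlds.

5 and 0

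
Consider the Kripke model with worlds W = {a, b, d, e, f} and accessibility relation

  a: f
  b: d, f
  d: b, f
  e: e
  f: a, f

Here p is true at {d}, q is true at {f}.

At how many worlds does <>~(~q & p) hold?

a: successors {f}; ~(~q & p) there: f:T. ✓
b: successors {d, f}; ~(~q & p) there: d:F, f:T. ✓
d: successors {b, f}; ~(~q & p) there: b:T, f:T. ✓
e: successors {e}; ~(~q & p) there: e:T. ✓
f: successors {a, f}; ~(~q & p) there: a:T, f:T. ✓
Satisfying worlds: {a, b, d, e, f}.

5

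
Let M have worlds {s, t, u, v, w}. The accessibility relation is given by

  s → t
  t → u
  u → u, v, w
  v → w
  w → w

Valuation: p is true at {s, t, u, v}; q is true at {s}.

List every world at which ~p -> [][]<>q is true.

s: ~p is F, [][]<>q is F. ✓
t: ~p is F, [][]<>q is F. ✓
u: ~p is F, [][]<>q is F. ✓
v: ~p is F, [][]<>q is F. ✓
w: ~p is T, [][]<>q is F. ✗

{s, t, u, v}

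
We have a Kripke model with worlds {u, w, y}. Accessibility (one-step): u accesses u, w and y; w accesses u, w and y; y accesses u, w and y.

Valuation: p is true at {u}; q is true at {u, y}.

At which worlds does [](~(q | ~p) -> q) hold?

u: successors {u, w, y}; ~(q | ~p) -> q there: u:T, w:T, y:T. ✓
w: successors {u, w, y}; ~(q | ~p) -> q there: u:T, w:T, y:T. ✓
y: successors {u, w, y}; ~(q | ~p) -> q there: u:T, w:T, y:T. ✓

{u, w, y}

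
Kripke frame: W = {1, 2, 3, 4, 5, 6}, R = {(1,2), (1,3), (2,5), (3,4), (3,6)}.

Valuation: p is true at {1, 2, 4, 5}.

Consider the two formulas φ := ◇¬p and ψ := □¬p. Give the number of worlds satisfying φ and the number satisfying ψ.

For ◇¬p:
1: successors {2, 3}; ¬p there: 2:F, 3:T. ✓
2: successors {5}; ¬p there: 5:F. ✗
3: successors {4, 6}; ¬p there: 4:F, 6:T. ✓
4: no successors, so ◇¬p fails. ✗
5: no successors, so ◇¬p fails. ✗
6: no successors, so ◇¬p fails. ✗
— 2 worlds.
For □¬p:
1: successors {2, 3}; ¬p there: 2:F, 3:T. ✗
2: successors {5}; ¬p there: 5:F. ✗
3: successors {4, 6}; ¬p there: 4:F, 6:T. ✗
4: no successors, so □¬p holds vacuously. ✓
5: no successors, so □¬p holds vacuously. ✓
6: no successors, so □¬p holds vacuously. ✓
— 3 worlds.

2 and 3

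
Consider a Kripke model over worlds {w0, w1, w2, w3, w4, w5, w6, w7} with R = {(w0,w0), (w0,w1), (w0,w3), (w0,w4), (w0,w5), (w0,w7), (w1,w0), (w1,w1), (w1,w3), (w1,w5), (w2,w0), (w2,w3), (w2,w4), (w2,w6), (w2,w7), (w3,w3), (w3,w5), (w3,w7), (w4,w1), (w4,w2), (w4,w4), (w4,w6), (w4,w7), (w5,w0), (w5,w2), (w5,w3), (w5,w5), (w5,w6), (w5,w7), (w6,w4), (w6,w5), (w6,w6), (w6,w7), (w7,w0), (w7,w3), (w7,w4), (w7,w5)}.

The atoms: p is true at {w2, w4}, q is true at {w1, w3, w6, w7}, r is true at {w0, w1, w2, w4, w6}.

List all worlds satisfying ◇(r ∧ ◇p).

w0: successors {w0, w1, w3, w4, w5, w7}; r ∧ ◇p there: w0:T, w1:F, w3:F, w4:T, w5:F, w7:F. ✓
w1: successors {w0, w1, w3, w5}; r ∧ ◇p there: w0:T, w1:F, w3:F, w5:F. ✓
w2: successors {w0, w3, w4, w6, w7}; r ∧ ◇p there: w0:T, w3:F, w4:T, w6:T, w7:F. ✓
w3: successors {w3, w5, w7}; r ∧ ◇p there: w3:F, w5:F, w7:F. ✗
w4: successors {w1, w2, w4, w6, w7}; r ∧ ◇p there: w1:F, w2:T, w4:T, w6:T, w7:F. ✓
w5: successors {w0, w2, w3, w5, w6, w7}; r ∧ ◇p there: w0:T, w2:T, w3:F, w5:F, w6:T, w7:F. ✓
w6: successors {w4, w5, w6, w7}; r ∧ ◇p there: w4:T, w5:F, w6:T, w7:F. ✓
w7: successors {w0, w3, w4, w5}; r ∧ ◇p there: w0:T, w3:F, w4:T, w5:F. ✓

{w0, w1, w2, w4, w5, w6, w7}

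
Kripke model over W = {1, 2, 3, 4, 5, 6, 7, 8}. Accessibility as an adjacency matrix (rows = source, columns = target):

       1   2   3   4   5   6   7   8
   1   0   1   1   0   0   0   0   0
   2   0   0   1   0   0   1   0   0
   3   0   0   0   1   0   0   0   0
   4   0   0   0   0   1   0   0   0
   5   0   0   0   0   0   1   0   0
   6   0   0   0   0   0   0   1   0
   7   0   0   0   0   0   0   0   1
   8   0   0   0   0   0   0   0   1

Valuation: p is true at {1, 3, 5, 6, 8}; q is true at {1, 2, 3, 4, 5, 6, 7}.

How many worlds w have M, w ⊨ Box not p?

1: successors {2, 3}; not p there: 2:T, 3:F. ✗
2: successors {3, 6}; not p there: 3:F, 6:F. ✗
3: successors {4}; not p there: 4:T. ✓
4: successors {5}; not p there: 5:F. ✗
5: successors {6}; not p there: 6:F. ✗
6: successors {7}; not p there: 7:T. ✓
7: successors {8}; not p there: 8:F. ✗
8: successors {8}; not p there: 8:F. ✗
Satisfying worlds: {3, 6}.

2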